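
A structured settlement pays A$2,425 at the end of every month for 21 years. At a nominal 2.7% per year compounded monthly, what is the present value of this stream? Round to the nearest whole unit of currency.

With 12 periods per year: i = 0.00225, n = 252.
PV = 2425 × [1 − (1+0.00225)^(−252)] / 0.00225 = 2425 × 192.184020 = 466,046.2495

A$466,046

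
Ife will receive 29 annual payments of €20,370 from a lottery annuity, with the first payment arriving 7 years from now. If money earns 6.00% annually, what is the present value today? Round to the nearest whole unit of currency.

PV at t=6 (ordinary 29-year annuity): 20370 × a(29|0.06) = 20370 × 13.590721 = 276,842.9872
PV₀ = 276,842.9872 / (1+0.06)^6 = 276,842.9872 / 1.418519 = 195,163.3819

€195,163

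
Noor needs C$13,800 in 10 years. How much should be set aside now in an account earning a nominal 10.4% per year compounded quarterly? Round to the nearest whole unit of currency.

i = 0.104/4 = 0.026 per quarter; n = 10·4 = 40.
Discount factor = (1+0.026)^(−40) = 0.358183; PV = 13,800 × 0.358183 = 4,942.9322

C$4,943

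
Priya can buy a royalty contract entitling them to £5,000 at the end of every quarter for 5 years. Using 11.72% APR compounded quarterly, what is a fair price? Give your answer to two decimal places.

£74,871.09

With 4 periods per year: i = 0.0293, n = 20.
PV = 5000 × [1 − (1+0.0293)^(−20)] / 0.0293 = 5000 × 14.974218 = 74,871.0895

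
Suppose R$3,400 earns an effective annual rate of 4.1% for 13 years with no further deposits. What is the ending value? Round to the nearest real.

FV = 3,400 × (1 + 0.041)^13 = 5,732.4253

R$5,732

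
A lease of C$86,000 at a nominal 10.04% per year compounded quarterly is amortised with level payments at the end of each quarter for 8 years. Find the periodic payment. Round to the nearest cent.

C$3,941.61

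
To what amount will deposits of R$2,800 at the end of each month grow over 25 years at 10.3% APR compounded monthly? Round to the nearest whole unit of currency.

R$3,910,589

i = 0.103/12 = 0.00858333 per month; n = 25·12 = 300.
FV = 2800 × [(1+0.00858333)^300 − 1] / 0.00858333 = 2800 × 1396.638914 = 3,910,588.9581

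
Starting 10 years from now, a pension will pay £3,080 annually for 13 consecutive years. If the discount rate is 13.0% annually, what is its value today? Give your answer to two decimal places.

Value one period before first payment (t=9): 3080 × [1 − (1+0.13)^(−13)] / 0.13 = 3080 × 6.121812 = 18,855.1795
Discount back 9 years: 18,855.1795 × (1+0.13)^(−9) = 18,855.1795 × 0.332885 = 6,276.6033

£6,276.60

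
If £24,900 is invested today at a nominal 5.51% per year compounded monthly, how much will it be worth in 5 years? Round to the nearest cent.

£32,777.33

i = 0.0551/12 = 0.00459167 per month; n = 5·12 = 60.
FV = 24,900 × (1 + 0.00459167)^60 = 32,777.3337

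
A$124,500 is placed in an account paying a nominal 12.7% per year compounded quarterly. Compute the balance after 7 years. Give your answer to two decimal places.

Periodic rate i = 0.127/4 = 0.03175; n = 7 × 4 = 28 periods.
FV = PV·(1+i)^n = 124,500 × 2.399305 = 298,713.4122

A$298,713.41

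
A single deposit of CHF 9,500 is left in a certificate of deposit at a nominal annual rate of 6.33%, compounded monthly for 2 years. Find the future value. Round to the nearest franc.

CHF 10,779

i = 0.0633/12 = 0.005275 per month; n = 2·12 = 24.
FV = 9,500 × (1 + 0.005275)^24 = 10,778.5609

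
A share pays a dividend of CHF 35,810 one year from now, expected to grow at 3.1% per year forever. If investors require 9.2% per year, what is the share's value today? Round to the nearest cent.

PV = PMT / (i − g) = 35810 / (0.092 − 0.031) = 35810 / 0.061000 = 587,049.1803

CHF 587,049.18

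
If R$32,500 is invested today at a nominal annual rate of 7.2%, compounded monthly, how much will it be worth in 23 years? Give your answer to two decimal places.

Periodic rate i = 0.072/12 = 0.006; n = 23 × 12 = 276 periods.
FV = PV·(1+i)^n = 32,500 × 5.212459 = 169,404.9279

R$169,404.93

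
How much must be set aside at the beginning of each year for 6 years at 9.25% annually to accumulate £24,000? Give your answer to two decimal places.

FV-annuity factor × (1+i) = 8.271255; PMT = 24000 / 8.271255 = 2,901.6153

£2,901.62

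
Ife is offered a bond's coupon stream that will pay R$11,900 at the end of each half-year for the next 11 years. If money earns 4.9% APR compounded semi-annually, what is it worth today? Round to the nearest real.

Periodic rate i = 0.049/2 = 0.0245; n = 11 × 2 = 22 periods.
PV = PMT · [1 − (1+i)^(−n)] / i = 11900 · 16.851696 = 200,535.1839

R$200,535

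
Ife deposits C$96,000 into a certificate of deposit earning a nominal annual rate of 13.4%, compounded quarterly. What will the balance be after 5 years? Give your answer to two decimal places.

With 4 periods per year: i = 0.0335, n = 20.
96,000 × (1+0.0335)^20 = 96,000 × 1.932901 = 185,558.4996

C$185,558.50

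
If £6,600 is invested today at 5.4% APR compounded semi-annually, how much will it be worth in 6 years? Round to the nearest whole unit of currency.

£9,086

Periodic rate i = 0.054/2 = 0.027; n = 6 × 2 = 12 periods.
FV = 6,600 × (1 + 0.027)^12 = 9,086.3458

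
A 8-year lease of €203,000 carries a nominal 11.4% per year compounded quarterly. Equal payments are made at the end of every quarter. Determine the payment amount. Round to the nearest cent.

€9,754.29

With 4 periods per year: i = 0.0285, n = 32.
PMT = 203000 / ( [1 − (1+0.0285)^(−32)] / 0.0285 ) = 203000 / 20.811354 = 9,754.2911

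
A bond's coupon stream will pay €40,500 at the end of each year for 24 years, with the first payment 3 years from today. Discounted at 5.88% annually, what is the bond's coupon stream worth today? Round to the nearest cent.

Value one period before first payment (t=2): 40500 × [1 − (1+0.0588)^(−24)] / 0.0588 = 40500 × 12.690735 = 513,974.7512
PV₀ = 513,974.7512 / (1+0.0588)^2 = 513,974.7512 / 1.121057 = 458,473.1637

€458,473.16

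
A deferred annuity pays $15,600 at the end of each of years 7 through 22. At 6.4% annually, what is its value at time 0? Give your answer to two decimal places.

Value one period before first payment (t=6): 15600 × [1 − (1+0.064)^(−16)] / 0.064 = 15600 × 9.833994 = 153,410.3139
PV₀ = 153,410.3139 / (1+0.064)^6 = 153,410.3139 / 1.450941 = 105,731.5967

$105,731.60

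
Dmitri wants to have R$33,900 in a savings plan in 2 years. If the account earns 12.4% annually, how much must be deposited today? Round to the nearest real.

Discount factor = (1+0.124)^(−2) = 0.791530; PV = 33,900 × 0.791530 = 26,832.8669

R$26,833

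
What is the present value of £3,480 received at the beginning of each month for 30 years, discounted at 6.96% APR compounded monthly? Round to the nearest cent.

i = 0.0696/12 = 0.0058 per month; n = 30·12 = 360.
PV = PMT · [1 − (1+i)^(−n)] / i × (1+i) = 3480 · 151.791768 = 528,235.3513
(Beginning-of-period payments → annuity-due factor ×(1+i).)

£528,235.35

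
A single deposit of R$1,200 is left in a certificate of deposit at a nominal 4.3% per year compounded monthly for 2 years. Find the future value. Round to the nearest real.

R$1,308

i = 0.043/12 = 0.00358333 per month; n = 2·12 = 24.
FV = 1,200 × (1 + 0.00358333)^24 = 1,307.5666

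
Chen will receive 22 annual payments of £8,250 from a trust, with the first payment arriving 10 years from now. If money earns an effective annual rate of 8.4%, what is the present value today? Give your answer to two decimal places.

£39,465.06

Value one period before first payment (t=9): 8250 × [1 − (1+0.084)^(−22)] / 0.084 = 8250 × 9.886040 = 81,559.8296
PV₀ = 81,559.8296 / (1+0.084)^9 = 81,559.8296 / 2.066634 = 39,465.0602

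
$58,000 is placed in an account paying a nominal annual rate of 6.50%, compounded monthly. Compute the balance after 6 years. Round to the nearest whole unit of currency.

$85,575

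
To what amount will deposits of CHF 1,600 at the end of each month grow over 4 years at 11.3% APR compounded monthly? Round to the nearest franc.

With 12 periods per year: i = 0.00941667, n = 48.
Accumulation factor s(48|0.00941667) = 60.332601; FV = 1600 × 60.332601 = 96,532.1622

CHF 96,532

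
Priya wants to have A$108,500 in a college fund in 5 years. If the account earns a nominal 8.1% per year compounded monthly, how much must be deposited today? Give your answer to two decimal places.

A$72,465.52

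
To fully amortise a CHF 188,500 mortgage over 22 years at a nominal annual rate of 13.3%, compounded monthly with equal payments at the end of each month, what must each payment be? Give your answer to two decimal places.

CHF 2,209.59

i = 0.133/12 = 0.0110833 per month; n = 22·12 = 264.
Annuity-PV factor = 85.309988; PMT = 188500 / 85.309988 = 2,209.5889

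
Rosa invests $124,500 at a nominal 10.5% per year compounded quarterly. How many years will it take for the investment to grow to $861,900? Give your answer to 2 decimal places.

18.67 years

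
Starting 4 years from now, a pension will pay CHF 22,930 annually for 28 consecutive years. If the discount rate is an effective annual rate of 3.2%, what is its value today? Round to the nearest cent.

Value one period before first payment (t=3): 22930 × [1 − (1+0.032)^(−28)] / 0.032 = 22930 × 18.313449 = 419,927.3907
Discount back 3 years: 419,927.3907 × (1+0.032)^(−3) = 419,927.3907 × 0.909831 = 382,063.1144

CHF 382,063.11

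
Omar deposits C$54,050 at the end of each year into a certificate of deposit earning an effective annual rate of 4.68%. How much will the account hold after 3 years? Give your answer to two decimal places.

FV = 54050 × [(1+0.0468)^3 − 1] / 0.0468 = 54050 × 3.142590 = 169,857.0025

C$169,857.00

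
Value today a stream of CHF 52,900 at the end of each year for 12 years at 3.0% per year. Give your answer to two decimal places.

CHF 526,566.81

Annuity factor a(12|0.03) = 9.954004; PV = 52900 × 9.954004 = 526,566.8113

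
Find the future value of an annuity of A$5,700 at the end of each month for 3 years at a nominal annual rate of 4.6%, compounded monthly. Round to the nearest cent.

A$219,582.92

i = 0.046/12 = 0.00383333 per month; n = 3·12 = 36.
FV = 5700 × [(1+0.00383333)^36 − 1] / 0.00383333 = 5700 × 38.523319 = 219,582.9207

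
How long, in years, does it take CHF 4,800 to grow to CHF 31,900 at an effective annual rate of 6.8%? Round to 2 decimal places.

28.79 years

n = ln(31900/4800) / ln(1+0.068) = ln(6.64583) / 0.065788 = 28.7894 years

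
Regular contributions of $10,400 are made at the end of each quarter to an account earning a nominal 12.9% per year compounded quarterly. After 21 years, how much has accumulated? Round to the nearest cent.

Periodic rate i = 0.129/4 = 0.03225; n = 21 × 4 = 84 periods.
FV = PMT · [(1+i)^n − 1] / i = 10400 · 415.060353 = 4,316,627.6693

$4,316,627.67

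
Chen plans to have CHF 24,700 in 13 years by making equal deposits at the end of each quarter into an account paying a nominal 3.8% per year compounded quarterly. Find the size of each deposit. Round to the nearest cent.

Periodic rate i = 0.038/4 = 0.0095; n = 13 × 4 = 52 periods.
FV-annuity factor = 66.846486; PMT = 24700 / 66.846486 = 369.5033

CHF 369.50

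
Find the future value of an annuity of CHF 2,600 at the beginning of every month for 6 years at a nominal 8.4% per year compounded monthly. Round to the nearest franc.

CHF 244,026

With 12 periods per year: i = 0.007, n = 72.
Accumulation factor s(72|0.007) × (1+i) = 93.856064; FV = 2600 × 93.856064 = 244,025.7657
Payments are at the start of each period, so multiply by (1+i).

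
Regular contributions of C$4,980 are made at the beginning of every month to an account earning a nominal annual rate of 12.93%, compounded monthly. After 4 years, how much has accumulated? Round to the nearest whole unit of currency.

C$314,255

Periodic rate i = 0.1293/12 = 0.010775; n = 4 × 12 = 48 periods.
FV = 4980 × [(1+0.010775)^48 − 1] / 0.010775 × (1+i) = 4980 × 63.103368 = 314,254.7749
Payments are at the start of each period, so multiply by (1+i).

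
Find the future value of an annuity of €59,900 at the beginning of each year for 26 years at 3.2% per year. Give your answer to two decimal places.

€2,449,784.07

Accumulation factor s(26|0.032) × (1+i) = 40.897898; FV = 59900 × 40.897898 = 2,449,784.0692
(Beginning-of-period payments → annuity-due factor ×(1+i).)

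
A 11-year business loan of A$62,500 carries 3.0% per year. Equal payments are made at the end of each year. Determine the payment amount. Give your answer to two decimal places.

Annuity-PV factor = 9.252624; PMT = 62500 / 9.252624 = 6,754.8405

A$6,754.84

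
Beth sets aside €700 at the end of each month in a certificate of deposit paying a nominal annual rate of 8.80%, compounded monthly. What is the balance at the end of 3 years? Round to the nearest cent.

Periodic rate i = 0.088/12 = 0.00733333; n = 3 × 12 = 36 periods.
FV = 700 × [(1+0.00733333)^36 − 1] / 0.00733333 = 700 × 41.028337 = 28,719.8356

€28,719.84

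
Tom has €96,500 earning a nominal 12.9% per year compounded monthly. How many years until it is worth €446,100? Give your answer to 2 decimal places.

11.93 years

Periodic rate i = 0.129/12 = 0.01075.
(1+i)^n = 446100/96500 = 4.62280, so n = ln 4.62280 / ln 1.01075 = 143.1828 months
= 143.1828/12 years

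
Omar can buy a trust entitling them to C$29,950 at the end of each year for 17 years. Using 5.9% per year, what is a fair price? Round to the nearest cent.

C$316,063.30

PV = 29950 × [1 − (1+0.059)^(−17)] / 0.059 = 29950 × 10.553032 = 316,063.2967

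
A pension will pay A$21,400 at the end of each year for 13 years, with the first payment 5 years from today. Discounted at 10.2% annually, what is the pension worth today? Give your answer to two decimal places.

Value one period before first payment (t=4): 21400 × [1 − (1+0.102)^(−13)] / 0.102 = 21400 × 7.030352 = 150,449.5279
PV₀ = 150,449.5279 / (1+0.102)^4 = 150,449.5279 / 1.474777 = 102,015.0980

A$102,015.10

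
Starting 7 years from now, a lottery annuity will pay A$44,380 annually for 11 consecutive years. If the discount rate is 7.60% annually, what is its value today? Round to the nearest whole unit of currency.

A$208,171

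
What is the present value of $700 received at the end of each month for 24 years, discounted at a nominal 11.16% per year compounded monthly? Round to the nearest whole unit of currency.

$70,036

With 12 periods per year: i = 0.0093, n = 288.
Annuity factor a(288|0.0093) = 100.050726; PV = 700 × 100.050726 = 70,035.5080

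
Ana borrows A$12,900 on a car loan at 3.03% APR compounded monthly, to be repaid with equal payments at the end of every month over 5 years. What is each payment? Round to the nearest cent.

Periodic rate i = 0.0303/12 = 0.002525; n = 5 × 12 = 60 periods.
Annuity-PV factor = 55.611088; PMT = 12900 / 55.611088 = 231.9681

A$231.97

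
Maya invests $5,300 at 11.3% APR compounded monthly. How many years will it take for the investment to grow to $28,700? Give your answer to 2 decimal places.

Periodic rate i = 0.113/12 = 0.00941667.
(1+i)^n = 28700/5300 = 5.41509, so n = ln 5.41509 / ln 1.00942 = 180.2263 months
= 180.2263/12 years

15.02 years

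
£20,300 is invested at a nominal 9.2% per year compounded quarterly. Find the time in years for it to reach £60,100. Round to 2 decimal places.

11.93 years

Periodic rate i = 0.092/4 = 0.023.
(1+i)^n = 60100/20300 = 2.96059, so n = ln 2.96059 / ln 1.023 = 47.7315 quarters
= 47.7315/4 years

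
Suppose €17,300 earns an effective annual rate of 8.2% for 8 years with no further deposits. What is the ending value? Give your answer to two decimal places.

€32,498.57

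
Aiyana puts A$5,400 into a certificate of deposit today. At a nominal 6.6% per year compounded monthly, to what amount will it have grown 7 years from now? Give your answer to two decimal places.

i = 0.066/12 = 0.0055 per month; n = 7·12 = 84.
5,400 × (1+0.0055)^84 = 5,400 × 1.585237 = 8,560.2817

A$8,560.28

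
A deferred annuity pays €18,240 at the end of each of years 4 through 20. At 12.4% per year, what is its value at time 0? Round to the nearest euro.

Value one period before first payment (t=3): 18240 × [1 − (1+0.124)^(−17)] / 0.124 = 18240 × 6.959036 = 126,932.8128
Discount back 3 years: 126,932.8128 × (1+0.124)^(−3) = 126,932.8128 × 0.704208 = 89,387.1252

€89,387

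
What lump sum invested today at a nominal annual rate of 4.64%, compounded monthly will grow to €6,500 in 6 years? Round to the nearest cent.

i = 0.0464/12 = 0.00386667 per month; n = 6·12 = 72.
PV = 6,500 / (1 + 0.00386667)^72 = 6,500 / 1.320305 = 4,923.1031

€4,923.10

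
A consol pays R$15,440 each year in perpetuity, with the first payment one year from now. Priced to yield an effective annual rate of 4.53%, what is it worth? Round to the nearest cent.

PV = PMT / i = 15440 / 0.0453 = 340,838.8521

R$340,838.85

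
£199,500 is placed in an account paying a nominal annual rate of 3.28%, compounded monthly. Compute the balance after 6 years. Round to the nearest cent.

i = 0.0328/12 = 0.00273333 per month; n = 6·12 = 72.
199,500 × (1+0.00273333)^72 = 199,500 × 1.217174 = 242,826.1525

£242,826.15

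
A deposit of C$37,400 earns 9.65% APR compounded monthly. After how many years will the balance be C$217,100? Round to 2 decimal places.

Periodic rate i = 0.0965/12 = 0.00804167.
(1+i)^n = 217100/37400 = 5.80481, so n = ln 5.80481 / ln 1.00804 = 219.5750 months
= 219.5750/12 years

18.30 years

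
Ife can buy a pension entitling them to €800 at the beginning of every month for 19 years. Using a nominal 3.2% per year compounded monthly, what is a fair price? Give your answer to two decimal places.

€136,900.27

i = 0.032/12 = 0.00266667 per month; n = 19·12 = 228.
PV = 800 × [1 − (1+0.00266667)^(−228)] / 0.00266667 × (1+i) = 800 × 171.125341 = 136,900.2729
(Beginning-of-period payments → annuity-due factor ×(1+i).)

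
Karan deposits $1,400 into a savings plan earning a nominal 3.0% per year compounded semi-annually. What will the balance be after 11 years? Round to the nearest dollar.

$1,943

With 2 periods per year: i = 0.015, n = 22.
FV = 1,400 × (1 + 0.015)^22 = 1,942.5892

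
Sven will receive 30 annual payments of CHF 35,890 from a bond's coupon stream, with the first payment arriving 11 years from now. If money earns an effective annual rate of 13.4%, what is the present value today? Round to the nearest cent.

Value one period before first payment (t=10): 35890 × [1 − (1+0.134)^(−30)] / 0.134 = 35890 × 7.291092 = 261,677.2914
PV₀ = 261,677.2914 / (1+0.134)^10 = 261,677.2914 / 3.516661 = 74,410.7172

CHF 74,410.72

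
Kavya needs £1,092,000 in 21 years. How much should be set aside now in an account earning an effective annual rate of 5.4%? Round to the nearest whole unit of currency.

PV = FV·(1+i)^(−n) = 1,092,000 × 0.331396 = 361,884.3566

£361,884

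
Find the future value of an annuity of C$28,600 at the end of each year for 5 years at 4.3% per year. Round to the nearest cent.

FV = 28600 × [(1+0.043)^5 − 1] / 0.043 = 28600 × 5.448891 = 155,838.2813

C$155,838.28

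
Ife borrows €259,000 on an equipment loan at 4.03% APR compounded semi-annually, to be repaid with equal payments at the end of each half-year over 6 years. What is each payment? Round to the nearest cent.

€24,513.50

With 2 periods per year: i = 0.02015, n = 12.
Annuity-PV factor = 10.565606; PMT = 259000 / 10.565606 = 24,513.5025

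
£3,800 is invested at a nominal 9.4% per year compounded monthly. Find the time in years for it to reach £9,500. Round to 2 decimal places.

Periodic rate i = 0.094/12 = 0.00783333.
n = ln(9500/3800) / ln(1+0.00783333) = ln(2.50000) / 0.007803 = 117.4308 months
= 117.4308/12 years

9.79 years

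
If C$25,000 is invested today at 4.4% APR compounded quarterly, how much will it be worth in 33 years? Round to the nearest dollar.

C$105,948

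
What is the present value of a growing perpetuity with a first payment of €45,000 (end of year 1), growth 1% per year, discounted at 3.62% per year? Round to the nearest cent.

PV = D₁/(r − g) = 45000/(0.0362 − 0.01) = 1,717,557.2519

€1,717,557.25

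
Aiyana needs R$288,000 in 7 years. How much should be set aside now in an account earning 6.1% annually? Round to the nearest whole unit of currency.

R$190,276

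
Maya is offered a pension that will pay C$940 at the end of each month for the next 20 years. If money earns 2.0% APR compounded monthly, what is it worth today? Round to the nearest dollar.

With 12 periods per year: i = 0.00166667, n = 240.
PV = PMT · [1 − (1+i)^(−n)] / i = 940 · 197.674035 = 185,813.5928

C$185,814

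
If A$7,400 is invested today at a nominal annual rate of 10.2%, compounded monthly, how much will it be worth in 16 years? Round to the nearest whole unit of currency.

Periodic rate i = 0.102/12 = 0.0085; n = 16 × 12 = 192 periods.
FV = PV·(1+i)^n = 7,400 × 5.078942 = 37,584.1739

A$37,584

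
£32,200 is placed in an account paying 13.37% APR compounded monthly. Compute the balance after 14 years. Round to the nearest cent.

With 12 periods per year: i = 0.0111417, n = 168.
FV = PV·(1+i)^n = 32,200 × 6.433054 = 207,144.3262

£207,144.33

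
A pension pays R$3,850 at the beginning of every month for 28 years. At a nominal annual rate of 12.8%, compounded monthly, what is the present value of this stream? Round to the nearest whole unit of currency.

R$354,465

Periodic rate i = 0.128/12 = 0.0106667; n = 28 × 12 = 336 periods.
PV = PMT · [1 − (1+i)^(−n)] / i × (1+i) = 3850 · 92.068915 = 354,465.3217
(Beginning-of-period payments → annuity-due factor ×(1+i).)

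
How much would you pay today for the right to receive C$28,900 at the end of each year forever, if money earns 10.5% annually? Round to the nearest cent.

C$275,238.10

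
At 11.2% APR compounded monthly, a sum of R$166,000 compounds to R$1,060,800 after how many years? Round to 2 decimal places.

16.64 years

Periodic rate i = 0.112/12 = 0.00933333.
(1+i)^n = 1.0608e+06/166000 = 6.39036, so n = ln 6.39036 / ln 1.00933 = 199.6535 months
= 199.6535/12 years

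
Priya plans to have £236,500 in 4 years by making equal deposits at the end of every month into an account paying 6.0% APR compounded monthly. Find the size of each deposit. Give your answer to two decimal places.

i = 0.06/12 = 0.005 per month; n = 4·12 = 48.
FV-annuity factor = 54.097832; PMT = 236500 / 54.097832 = 4,371.7094

£4,371.71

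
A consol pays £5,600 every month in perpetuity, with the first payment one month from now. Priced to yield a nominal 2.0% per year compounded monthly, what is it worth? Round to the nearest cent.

£3,360,000.00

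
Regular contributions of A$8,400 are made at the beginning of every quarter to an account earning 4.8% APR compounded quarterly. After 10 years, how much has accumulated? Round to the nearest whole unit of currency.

A$433,161

i = 0.048/4 = 0.012 per quarter; n = 10·4 = 40.
Accumulation factor s(40|0.012) × (1+i) = 51.566764; FV = 8400 × 51.566764 = 433,160.8145
(Beginning-of-period payments → annuity-due factor ×(1+i).)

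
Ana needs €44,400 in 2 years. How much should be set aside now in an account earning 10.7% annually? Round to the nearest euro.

PV = 44,400 / (1 + 0.107)^2 = 44,400 / 1.225449 = 36,231.6180

€36,232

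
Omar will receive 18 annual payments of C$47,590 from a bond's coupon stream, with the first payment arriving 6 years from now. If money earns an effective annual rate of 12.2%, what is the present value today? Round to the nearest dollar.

C$191,751

PV at t=5 (ordinary 18-year annuity): 47590 × a(18|0.122) = 47590 × 7.164510 = 340,959.0161
PV₀ = 340,959.0161 / (1+0.122)^5 = 340,959.0161 / 1.778133 = 191,751.1135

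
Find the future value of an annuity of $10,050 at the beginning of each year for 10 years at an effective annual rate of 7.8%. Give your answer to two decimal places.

$155,463.19

FV = PMT · [(1+i)^n − 1] / i × (1+i) = 10050 · 15.468974 = 155,463.1915
Payments are at the start of each period, so multiply by (1+i).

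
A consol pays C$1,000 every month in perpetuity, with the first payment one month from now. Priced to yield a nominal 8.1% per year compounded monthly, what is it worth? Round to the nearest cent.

C$148,148.15

Periodic rate i = 0.081/12 = 0.00675.
PV = PMT / i = 1000 / 0.00675 = 148,148.1481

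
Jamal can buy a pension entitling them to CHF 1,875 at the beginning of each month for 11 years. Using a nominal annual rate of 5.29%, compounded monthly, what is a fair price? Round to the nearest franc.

Periodic rate i = 0.0529/12 = 0.00440833; n = 11 × 12 = 132 periods.
PV = 1875 × [1 − (1+0.00440833)^(−132)] / 0.00440833 × (1+i) = 1875 × 100.353336 = 188,162.5045
Payments are at the start of each period, so multiply by (1+i).

CHF 188,163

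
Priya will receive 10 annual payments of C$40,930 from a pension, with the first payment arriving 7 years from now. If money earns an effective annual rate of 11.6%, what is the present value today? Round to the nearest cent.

C$121,693.53

PV at t=6 (ordinary 10-year annuity): 40930 × a(10|0.116) = 40930 × 5.743953 = 235,100.0078
PV₀ = 235,100.0078 / (1+0.116)^6 = 235,100.0078 / 1.931902 = 121,693.5263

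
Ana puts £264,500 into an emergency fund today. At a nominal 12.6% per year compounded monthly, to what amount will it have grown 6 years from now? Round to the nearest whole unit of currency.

Periodic rate i = 0.126/12 = 0.0105; n = 6 × 12 = 72 periods.
264,500 × (1+0.0105)^72 = 264,500 × 2.121362 = 561,100.3785

£561,100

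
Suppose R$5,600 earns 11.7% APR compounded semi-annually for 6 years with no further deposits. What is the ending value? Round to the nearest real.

R$11,078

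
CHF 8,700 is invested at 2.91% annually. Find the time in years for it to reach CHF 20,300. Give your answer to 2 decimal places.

29.54 years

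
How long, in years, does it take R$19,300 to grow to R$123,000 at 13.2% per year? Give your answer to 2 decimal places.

n = ln(123000/19300) / ln(1+0.132) = ln(6.37306) / 0.123986 = 14.9378 years

14.94 years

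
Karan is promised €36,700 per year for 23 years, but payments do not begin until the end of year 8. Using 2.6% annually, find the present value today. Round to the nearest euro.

€525,861

Value one period before first payment (t=7): 36700 × [1 − (1+0.026)^(−23)] / 0.026 = 36700 × 17.148893 = 629,364.3844
PV₀ = 629,364.3844 / (1+0.026)^7 = 629,364.3844 / 1.196827 = 525,860.6056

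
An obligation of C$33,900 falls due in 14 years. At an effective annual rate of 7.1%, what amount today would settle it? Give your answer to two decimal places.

PV = FV·(1+i)^(−n) = 33,900 × 0.382778 = 12,976.1873

C$12,976.19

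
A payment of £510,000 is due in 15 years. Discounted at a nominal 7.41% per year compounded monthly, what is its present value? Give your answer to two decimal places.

With 12 periods per year: i = 0.006175, n = 180.
PV = FV·(1+i)^(−n) = 510,000 × 0.330192 = 168,397.6959

£168,397.70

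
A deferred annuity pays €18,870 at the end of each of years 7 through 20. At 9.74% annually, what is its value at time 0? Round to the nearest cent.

Value one period before first payment (t=6): 18870 × [1 − (1+0.0974)^(−14)] / 0.0974 = 18870 × 7.472263 = 141,001.6064
PV₀ = 141,001.6064 / (1+0.0974)^6 = 141,001.6064 / 1.746585 = 80,729.8834

€80,729.88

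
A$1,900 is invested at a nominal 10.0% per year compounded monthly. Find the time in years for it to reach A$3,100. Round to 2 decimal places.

4.92 years

Periodic rate i = 0.1/12 = 0.00833333.
n = ln(3100/1900) / ln(1+0.00833333) = ln(1.63158) / 0.008299 = 58.9902 months
= 58.9902/12 years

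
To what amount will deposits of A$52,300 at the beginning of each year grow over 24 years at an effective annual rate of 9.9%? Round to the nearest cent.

A$5,014,529.43

Accumulation factor s(24|0.099) × (1+i) = 95.880104; FV = 52300 × 95.880104 = 5,014,529.4349
(annuity-due: payments at period start, so ×(1+i).)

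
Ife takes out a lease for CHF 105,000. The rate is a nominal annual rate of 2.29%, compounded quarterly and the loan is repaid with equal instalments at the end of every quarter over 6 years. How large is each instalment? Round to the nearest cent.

Periodic rate i = 0.0229/4 = 0.005725; n = 6 × 4 = 24 periods.
PMT = 105000 / ( [1 − (1+0.005725)^(−24)] / 0.005725 ) = 105000 / 22.364526 = 4,694.9351

CHF 4,694.94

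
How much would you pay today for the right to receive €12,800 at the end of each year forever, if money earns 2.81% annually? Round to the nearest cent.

€455,516.01

PV = C/r = 12800/0.0281 = 455,516.0142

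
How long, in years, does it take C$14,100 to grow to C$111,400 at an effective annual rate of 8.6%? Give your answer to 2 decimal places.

n = ln(111400/14100) / ln(1+0.086) = ln(7.90071) / 0.082501 = 25.0536 years

25.05 years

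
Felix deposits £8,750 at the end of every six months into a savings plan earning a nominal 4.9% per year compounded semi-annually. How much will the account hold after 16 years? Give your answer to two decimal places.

£417,719.88

Periodic rate i = 0.049/2 = 0.0245; n = 16 × 2 = 32 periods.
FV = 8750 × [(1+0.0245)^32 − 1] / 0.0245 = 8750 × 47.739415 = 417,719.8798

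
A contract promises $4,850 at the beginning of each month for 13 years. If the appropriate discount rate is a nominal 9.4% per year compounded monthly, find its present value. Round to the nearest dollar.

With 12 periods per year: i = 0.00783333, n = 156.
PV = PMT · [1 − (1+i)^(−n)] / i × (1+i) = 4850 · 90.570355 = 439,266.2239
Payments are at the start of each period, so multiply by (1+i).

$439,266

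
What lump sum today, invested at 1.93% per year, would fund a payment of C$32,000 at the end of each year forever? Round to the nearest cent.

C$1,658,031.09

PV = PMT / i = 32000 / 0.0193 = 1,658,031.0881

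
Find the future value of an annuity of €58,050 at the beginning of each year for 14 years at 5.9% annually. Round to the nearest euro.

FV = 58050 × [(1+0.059)^14 − 1] / 0.059 × (1+i) = 58050 × 22.099452 = 1,282,873.1987
(Beginning-of-period payments → annuity-due factor ×(1+i).)

€1,282,873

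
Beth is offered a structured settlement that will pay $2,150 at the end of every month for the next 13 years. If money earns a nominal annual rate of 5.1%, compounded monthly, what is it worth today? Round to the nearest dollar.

$244,833

Periodic rate i = 0.051/12 = 0.00425; n = 13 × 12 = 156 periods.
PV = 2150 × [1 − (1+0.00425)^(−156)] / 0.00425 = 2150 × 113.875868 = 244,833.1167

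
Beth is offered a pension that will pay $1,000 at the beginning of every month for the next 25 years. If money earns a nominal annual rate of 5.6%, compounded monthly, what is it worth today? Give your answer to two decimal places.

$162,023.74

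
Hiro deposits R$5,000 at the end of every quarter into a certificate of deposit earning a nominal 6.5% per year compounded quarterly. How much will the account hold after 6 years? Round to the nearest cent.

R$145,340.91

With 4 periods per year: i = 0.01625, n = 24.
FV = PMT · [(1+i)^n − 1] / i = 5000 · 29.068182 = 145,340.9085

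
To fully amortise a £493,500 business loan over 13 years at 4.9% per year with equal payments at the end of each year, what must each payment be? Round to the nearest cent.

Annuity-PV factor = 9.450383; PMT = 493500 / 9.450383 = 52,220.1039

£52,220.10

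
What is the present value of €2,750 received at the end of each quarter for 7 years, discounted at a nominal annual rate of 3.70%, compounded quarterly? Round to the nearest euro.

€67,563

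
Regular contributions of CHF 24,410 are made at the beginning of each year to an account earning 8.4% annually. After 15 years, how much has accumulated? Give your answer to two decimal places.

CHF 741,221.14

FV = 24410 × [(1+0.084)^15 − 1] / 0.084 × (1+i) = 24410 × 30.365471 = 741,221.1382
Payments are at the start of each period, so multiply by (1+i).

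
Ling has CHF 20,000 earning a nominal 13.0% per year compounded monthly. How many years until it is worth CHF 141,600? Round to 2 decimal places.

15.14 years

Periodic rate i = 0.13/12 = 0.0108333.
n = ln(141600/20000) / ln(1+0.0108333) = ln(7.08000) / 0.010775 = 181.6483 months
= 181.6483/12 years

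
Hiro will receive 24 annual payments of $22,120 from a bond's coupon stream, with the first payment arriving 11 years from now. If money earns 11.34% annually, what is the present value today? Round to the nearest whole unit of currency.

$61,570

PV at t=10 (ordinary 24-year annuity): 22120 × a(24|0.1134) = 22120 × 8.148831 = 180,252.1443
Discount back 10 years: 180,252.1443 × (1+0.1134)^(−10) = 180,252.1443 × 0.341576 = 61,569.8748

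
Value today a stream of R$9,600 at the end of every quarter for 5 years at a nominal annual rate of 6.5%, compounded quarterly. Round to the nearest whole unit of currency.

Periodic rate i = 0.065/4 = 0.01625; n = 5 × 4 = 20 periods.
Annuity factor a(20|0.01625) = 16.958934; PV = 9600 × 16.958934 = 162,805.7652

R$162,806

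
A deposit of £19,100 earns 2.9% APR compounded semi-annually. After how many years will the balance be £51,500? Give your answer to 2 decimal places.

Periodic rate i = 0.029/2 = 0.0145.
n = ln(51500/19100) / ln(1+0.0145) = ln(2.69634) / 0.014396 = 68.9012 half-years
= 68.9012/2 years

34.45 years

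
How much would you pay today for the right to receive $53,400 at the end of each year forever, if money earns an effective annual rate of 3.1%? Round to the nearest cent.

PV = PMT / i = 53400 / 0.031 = 1,722,580.6452

$1,722,580.65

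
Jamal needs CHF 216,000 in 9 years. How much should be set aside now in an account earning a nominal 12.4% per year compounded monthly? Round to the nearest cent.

CHF 71,165.28

With 12 periods per year: i = 0.0103333, n = 108.
PV = 216,000 / (1 + 0.0103333)^108 = 216,000 / 3.035188 = 71,165.2752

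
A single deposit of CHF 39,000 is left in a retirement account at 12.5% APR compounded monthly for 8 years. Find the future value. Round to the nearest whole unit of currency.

CHF 105,466

With 12 periods per year: i = 0.0104167, n = 96.
FV = PV·(1+i)^n = 39,000 × 2.704258 = 105,466.0607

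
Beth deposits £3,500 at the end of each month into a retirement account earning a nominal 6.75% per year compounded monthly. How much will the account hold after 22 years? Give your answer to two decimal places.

i = 0.0675/12 = 0.005625 per month; n = 22·12 = 264.
FV = 3500 × [(1+0.005625)^264 − 1] / 0.005625 = 3500 × 603.845877 = 2,113,460.5692

£2,113,460.57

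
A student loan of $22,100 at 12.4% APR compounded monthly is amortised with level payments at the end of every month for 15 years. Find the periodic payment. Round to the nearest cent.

i = 0.124/12 = 0.0103333 per month; n = 15·12 = 180.
Annuity-PV factor = 81.564626; PMT = 22100 / 81.564626 = 270.9508

$270.95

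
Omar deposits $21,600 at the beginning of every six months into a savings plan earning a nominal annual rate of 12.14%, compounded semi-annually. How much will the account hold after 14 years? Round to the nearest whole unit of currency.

$1,587,945

i = 0.1214/2 = 0.0607 per half-year; n = 14·2 = 28.
Accumulation factor s(28|0.0607) × (1+i) = 73.515984; FV = 21600 × 73.515984 = 1,587,945.2523
(Beginning-of-period payments → annuity-due factor ×(1+i).)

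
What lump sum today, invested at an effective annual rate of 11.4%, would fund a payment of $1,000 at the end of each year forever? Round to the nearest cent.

$8,771.93

PV = PMT / i = 1000 / 0.114 = 8,771.9298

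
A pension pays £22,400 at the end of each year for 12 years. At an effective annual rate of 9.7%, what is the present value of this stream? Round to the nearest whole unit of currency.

PV = 22400 × [1 − (1+0.097)^(−12)] / 0.097 = 22400 × 6.914990 = 154,895.7758

£154,896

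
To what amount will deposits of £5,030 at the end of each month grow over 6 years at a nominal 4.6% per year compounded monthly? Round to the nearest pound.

i = 0.046/12 = 0.00383333 per month; n = 6·12 = 72.
FV = 5030 × [(1+0.00383333)^72 − 1] / 0.00383333 = 5030 × 82.735482 = 416,159.4763

£416,159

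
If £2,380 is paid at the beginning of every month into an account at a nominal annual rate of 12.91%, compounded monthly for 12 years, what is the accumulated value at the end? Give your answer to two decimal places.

£820,382.69

With 12 periods per year: i = 0.0107583, n = 144.
FV = 2380 × [(1+0.0107583)^144 − 1] / 0.0107583 × (1+i) = 2380 × 344.698607 = 820,382.6857
(Beginning-of-period payments → annuity-due factor ×(1+i).)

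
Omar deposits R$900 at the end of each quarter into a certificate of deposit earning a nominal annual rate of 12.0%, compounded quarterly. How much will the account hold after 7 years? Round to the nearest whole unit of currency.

R$38,638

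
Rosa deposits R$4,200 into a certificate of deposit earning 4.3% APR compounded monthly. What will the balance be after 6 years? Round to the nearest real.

R$5,434

Periodic rate i = 0.043/12 = 0.00358333; n = 6 × 12 = 72 periods.
4,200 × (1+0.00358333)^72 = 4,200 × 1.293742 = 5,433.7167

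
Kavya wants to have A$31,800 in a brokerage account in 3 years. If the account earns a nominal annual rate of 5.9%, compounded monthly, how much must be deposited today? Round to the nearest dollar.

A$26,653

With 12 periods per year: i = 0.00491667, n = 36.
Discount factor = (1+0.00491667)^(−36) = 0.838143; PV = 31,800 × 0.838143 = 26,652.9541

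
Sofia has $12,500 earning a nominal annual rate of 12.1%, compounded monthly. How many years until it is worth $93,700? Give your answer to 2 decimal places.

Periodic rate i = 0.121/12 = 0.0100833.
n = ln(93700/12500) / ln(1+0.0100833) = ln(7.49600) / 0.010033 = 200.7777 months
= 200.7777/12 years

16.73 years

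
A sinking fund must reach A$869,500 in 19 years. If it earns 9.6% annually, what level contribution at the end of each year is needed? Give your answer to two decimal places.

A$17,733.95

PMT = 869500 / ( [(1+0.096)^19 − 1] / 0.096 ) = 869500 / 49.030245 = 17,733.9519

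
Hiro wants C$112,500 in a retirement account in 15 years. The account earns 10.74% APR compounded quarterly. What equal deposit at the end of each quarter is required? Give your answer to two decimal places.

C$774.02

With 4 periods per year: i = 0.02685, n = 60.
PMT = 112500 / ( [(1+0.02685)^60 − 1] / 0.02685 ) = 112500 / 145.345702 = 774.0167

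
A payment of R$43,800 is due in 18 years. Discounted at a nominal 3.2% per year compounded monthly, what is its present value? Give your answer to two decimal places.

Periodic rate i = 0.032/12 = 0.00266667; n = 18 × 12 = 216 periods.
PV = 43,800 / (1 + 0.00266667)^216 = 43,800 / 1.777545 = 24,640.7224

R$24,640.72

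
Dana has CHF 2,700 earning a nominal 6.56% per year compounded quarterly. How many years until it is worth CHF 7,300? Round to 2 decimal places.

15.29 years

Periodic rate i = 0.0656/4 = 0.0164.
n = ln(7300/2700) / ln(1+0.0164) = ln(2.70370) / 0.016267 = 61.1437 quarters
= 61.1437/4 years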